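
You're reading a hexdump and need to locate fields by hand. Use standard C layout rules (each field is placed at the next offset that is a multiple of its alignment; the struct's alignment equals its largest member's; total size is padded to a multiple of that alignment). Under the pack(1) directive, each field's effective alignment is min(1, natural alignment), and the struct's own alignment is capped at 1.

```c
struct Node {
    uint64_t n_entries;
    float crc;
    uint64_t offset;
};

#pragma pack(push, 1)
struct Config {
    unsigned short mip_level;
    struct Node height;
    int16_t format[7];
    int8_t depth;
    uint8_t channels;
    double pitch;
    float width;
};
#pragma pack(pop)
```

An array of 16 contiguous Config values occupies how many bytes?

864

Node: n_entries at 0 (size 8, align 8) → ends 8; crc at 8 (size 4, align 4) → ends 12; pad 4 to align 8 for offset; offset at 16 (size 8, align 8) → ends 24; total 24 bytes, alignment 8
mip_level at 0 (size 2, align 1) → ends 2
height at 2 (size 24, align 1) → ends 26
format at 26 (size 14, align 1) → ends 40
depth at 40 (size 1, align 1) → ends 41
channels at 41 (size 1, align 1) → ends 42
pitch at 42 (size 8, align 1) → ends 50
width at 50 (size 4, align 1) → ends 54
total 54 bytes, alignment 1
array of 16: 16 × 54 = 864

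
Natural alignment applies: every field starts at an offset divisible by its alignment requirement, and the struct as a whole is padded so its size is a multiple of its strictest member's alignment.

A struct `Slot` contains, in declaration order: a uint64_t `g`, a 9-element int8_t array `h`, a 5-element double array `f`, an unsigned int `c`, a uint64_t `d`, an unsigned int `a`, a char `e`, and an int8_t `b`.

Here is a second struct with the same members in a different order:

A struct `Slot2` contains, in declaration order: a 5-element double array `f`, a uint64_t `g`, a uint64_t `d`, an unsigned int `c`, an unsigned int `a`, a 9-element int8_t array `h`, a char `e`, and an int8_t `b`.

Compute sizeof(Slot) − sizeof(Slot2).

8

0..8  g  (8B, 8-aligned)
8..17  h  (9B, 1-aligned)
17..24  -- padding (7B)
24..64  f  (40B, 8-aligned)
64..68  c  (4B, 4-aligned)
68..72  -- padding (4B)
72..80  d  (8B, 8-aligned)
80..84  a  (4B, 4-aligned)
84..85  e  (1B, 1-aligned)
85..86  b  (1B, 1-aligned)
86..88  -- tail padding (2B)
sizeof = 88, alignof = 8
— Slot2 —
0..40  f  (40B, 8-aligned)
40..48  g  (8B, 8-aligned)
48..56  d  (8B, 8-aligned)
56..60  c  (4B, 4-aligned)
60..64  a  (4B, 4-aligned)
64..73  h  (9B, 1-aligned)
73..74  e  (1B, 1-aligned)
74..75  b  (1B, 1-aligned)
75..80  -- tail padding (5B)
sizeof = 80, alignof = 8
88 − 80 = 8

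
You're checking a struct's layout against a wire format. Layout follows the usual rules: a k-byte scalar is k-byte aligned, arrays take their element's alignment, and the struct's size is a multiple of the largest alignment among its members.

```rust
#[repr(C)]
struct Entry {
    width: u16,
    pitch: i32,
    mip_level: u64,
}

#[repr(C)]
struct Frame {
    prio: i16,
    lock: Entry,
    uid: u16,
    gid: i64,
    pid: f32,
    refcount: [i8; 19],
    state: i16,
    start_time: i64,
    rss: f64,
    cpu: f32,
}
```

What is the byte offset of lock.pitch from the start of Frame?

12

Entry: 0..2  width  (2B, 2-aligned); 2..4  -- padding (2B); 4..8  pitch  (4B, 4-aligned); 8..16  mip_level  (8B, 8-aligned); sizeof = 16, alignof = 8
0..2  prio  (2B, 2-aligned)
2..8  -- padding (6B)
8..24  lock  (16B, 8-aligned)
within Entry: pitch at 4
8 + 4 = 12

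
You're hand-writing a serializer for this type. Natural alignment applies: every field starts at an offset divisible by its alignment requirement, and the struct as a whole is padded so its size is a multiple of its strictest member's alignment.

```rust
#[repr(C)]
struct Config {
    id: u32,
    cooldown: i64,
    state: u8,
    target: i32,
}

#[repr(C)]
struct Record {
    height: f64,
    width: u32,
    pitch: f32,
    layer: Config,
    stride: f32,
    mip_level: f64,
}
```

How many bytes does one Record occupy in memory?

56 bytes

Config: 0..4  id  (4B, 4-aligned); 4..8  -- padding (4B); 8..16  cooldown  (8B, 8-aligned); 16..17  state  (1B, 1-aligned); 17..20  -- padding (3B); 20..24  target  (4B, 4-aligned); sizeof = 24, alignof = 8
0..8  height  (8B, 8-aligned)
8..12  width  (4B, 4-aligned)
12..16  pitch  (4B, 4-aligned)
16..40  layer  (24B, 8-aligned)
40..44  stride  (4B, 4-aligned)
44..48  -- padding (4B)
48..56  mip_level  (8B, 8-aligned)
sizeof = 56, alignof = 8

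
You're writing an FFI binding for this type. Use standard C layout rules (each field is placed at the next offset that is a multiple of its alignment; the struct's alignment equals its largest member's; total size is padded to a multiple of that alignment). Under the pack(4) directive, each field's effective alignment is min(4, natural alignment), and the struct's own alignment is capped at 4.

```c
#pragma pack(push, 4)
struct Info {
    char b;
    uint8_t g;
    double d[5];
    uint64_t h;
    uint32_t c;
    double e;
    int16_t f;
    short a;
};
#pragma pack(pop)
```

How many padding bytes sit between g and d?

2

0..1  b  (1B, 1-aligned)
1..2  g  (1B, 1-aligned)
2..4  -- padding (2B)
4..44  d  (40B, 4-aligned)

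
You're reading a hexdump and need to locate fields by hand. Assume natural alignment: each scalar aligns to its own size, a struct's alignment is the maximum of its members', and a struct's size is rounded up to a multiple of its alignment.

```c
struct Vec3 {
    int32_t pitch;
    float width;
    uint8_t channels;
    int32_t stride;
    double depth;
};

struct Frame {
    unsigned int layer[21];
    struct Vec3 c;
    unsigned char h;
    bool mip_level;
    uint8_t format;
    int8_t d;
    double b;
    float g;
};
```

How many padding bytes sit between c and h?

Vec3: 0..4  pitch  (4B, 4-aligned); 4..8  width  (4B, 4-aligned); 8..9  channels  (1B, 1-aligned); 9..12  -- padding (3B); 12..16  stride  (4B, 4-aligned); 16..24  depth  (8B, 8-aligned); sizeof = 24, alignof = 8
0..84  layer  (84B, 4-aligned)
84..88  -- padding (4B)
88..112  c  (24B, 8-aligned)
112..113  h  (1B, 1-aligned)

0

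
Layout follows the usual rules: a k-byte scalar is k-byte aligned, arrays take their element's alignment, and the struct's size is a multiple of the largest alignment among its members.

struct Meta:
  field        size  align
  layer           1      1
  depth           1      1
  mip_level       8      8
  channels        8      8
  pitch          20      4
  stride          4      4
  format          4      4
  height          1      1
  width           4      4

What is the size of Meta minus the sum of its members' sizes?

13

@0: layer [1B, align 1] → 1
@1: depth [1B, align 1] → 2
+6 pad (align 8)
@8: mip_level [8B, align 8] → 16
@16: channels [8B, align 8] → 24
@24: pitch [20B, align 4] → 44
@44: stride [4B, align 4] → 48
@48: format [4B, align 4] → 52
@52: height [1B, align 1] → 53
+3 pad (align 4)
@56: width [4B, align 4] → 60
+4 tail pad (align 8)
size 64, align 8
data bytes 51, size 64 → padding 13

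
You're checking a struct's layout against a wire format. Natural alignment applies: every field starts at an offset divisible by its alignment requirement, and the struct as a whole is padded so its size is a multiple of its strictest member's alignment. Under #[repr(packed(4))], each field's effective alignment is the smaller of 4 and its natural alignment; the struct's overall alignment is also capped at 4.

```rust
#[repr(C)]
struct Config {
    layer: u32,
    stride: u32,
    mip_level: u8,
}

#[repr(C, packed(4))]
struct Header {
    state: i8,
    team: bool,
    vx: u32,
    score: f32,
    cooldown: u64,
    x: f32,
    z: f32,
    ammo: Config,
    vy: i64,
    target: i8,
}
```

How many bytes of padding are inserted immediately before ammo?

Config: layer at 0 (size 4, align 4) → ends 4; stride at 4 (size 4, align 4) → ends 8; mip_level at 8 (size 1, align 1) → ends 9; tail pad 3 to reach multiple of 4; total 12 bytes, alignment 4
state at 0 (size 1, align 1) → ends 1
team at 1 (size 1, align 1) → ends 2
pad 2 to align 4 for vx
vx at 4 (size 4, align 4) → ends 8
score at 8 (size 4, align 4) → ends 12
cooldown at 12 (size 8, align 4) → ends 20
x at 20 (size 4, align 4) → ends 24
z at 24 (size 4, align 4) → ends 28
ammo at 28 (size 12, align 4) → ends 40

0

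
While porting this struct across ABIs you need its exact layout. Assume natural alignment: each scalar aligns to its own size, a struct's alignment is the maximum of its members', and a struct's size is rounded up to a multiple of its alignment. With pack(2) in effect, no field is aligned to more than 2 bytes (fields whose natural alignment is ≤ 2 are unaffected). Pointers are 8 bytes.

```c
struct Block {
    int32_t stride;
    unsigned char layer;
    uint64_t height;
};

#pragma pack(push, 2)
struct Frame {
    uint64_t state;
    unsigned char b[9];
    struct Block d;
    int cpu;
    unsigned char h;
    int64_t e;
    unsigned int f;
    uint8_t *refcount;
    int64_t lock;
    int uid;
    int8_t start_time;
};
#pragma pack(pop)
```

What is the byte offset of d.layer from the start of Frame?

Block: 0..4  stride  (4B, 4-aligned); 4..5  layer  (1B, 1-aligned); 5..8  -- padding (3B); 8..16  height  (8B, 8-aligned); sizeof = 16, alignof = 8
0..8  state  (8B, 2-aligned)
8..17  b  (9B, 1-aligned)
17..18  -- padding (1B)
18..34  d  (16B, 2-aligned)
within Block: layer at 4
18 + 4 = 22

22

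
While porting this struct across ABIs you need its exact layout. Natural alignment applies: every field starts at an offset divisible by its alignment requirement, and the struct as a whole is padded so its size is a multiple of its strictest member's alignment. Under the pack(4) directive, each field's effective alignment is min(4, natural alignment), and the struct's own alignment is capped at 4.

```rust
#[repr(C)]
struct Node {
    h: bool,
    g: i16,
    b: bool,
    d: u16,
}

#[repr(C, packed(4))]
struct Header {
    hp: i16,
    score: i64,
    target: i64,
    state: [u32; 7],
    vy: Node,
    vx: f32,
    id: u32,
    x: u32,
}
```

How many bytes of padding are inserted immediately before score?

2

Node: 0..1  h  (1B, 1-aligned); 1..2  -- padding (1B); 2..4  g  (2B, 2-aligned); 4..5  b  (1B, 1-aligned); 5..6  -- padding (1B); 6..8  d  (2B, 2-aligned); sizeof = 8, alignof = 2
0..2  hp  (2B, 2-aligned)
2..4  -- padding (2B)
4..12  score  (8B, 4-aligned)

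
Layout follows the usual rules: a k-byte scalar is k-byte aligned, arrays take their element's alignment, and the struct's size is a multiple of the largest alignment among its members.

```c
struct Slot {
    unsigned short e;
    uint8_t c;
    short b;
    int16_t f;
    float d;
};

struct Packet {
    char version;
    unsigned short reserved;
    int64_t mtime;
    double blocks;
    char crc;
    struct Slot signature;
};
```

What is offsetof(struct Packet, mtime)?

8

Slot: 0..2  e  (2B, 2-aligned); 2..3  c  (1B, 1-aligned); 3..4  -- padding (1B); 4..6  b  (2B, 2-aligned); 6..8  f  (2B, 2-aligned); 8..12  d  (4B, 4-aligned); sizeof = 12, alignof = 4
0..1  version  (1B, 1-aligned)
1..2  -- padding (1B)
2..4  reserved  (2B, 2-aligned)
4..8  -- padding (4B)
8..16  mtime  (8B, 8-aligned)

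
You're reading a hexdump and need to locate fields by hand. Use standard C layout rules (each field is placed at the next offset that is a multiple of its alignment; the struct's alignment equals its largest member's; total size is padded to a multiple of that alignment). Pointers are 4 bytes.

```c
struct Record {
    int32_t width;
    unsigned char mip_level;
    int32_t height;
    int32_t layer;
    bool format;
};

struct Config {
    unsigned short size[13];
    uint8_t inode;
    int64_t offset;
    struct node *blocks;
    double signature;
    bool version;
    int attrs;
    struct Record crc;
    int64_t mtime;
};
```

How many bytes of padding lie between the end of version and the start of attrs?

Record: 0..4  width  (4B, 4-aligned); 4..5  mip_level  (1B, 1-aligned); 5..8  -- padding (3B); 8..12  height  (4B, 4-aligned); 12..16  layer  (4B, 4-aligned); 16..17  format  (1B, 1-aligned); 17..20  -- tail padding (3B); sizeof = 20, alignof = 4
0..26  size  (26B, 2-aligned)
26..27  inode  (1B, 1-aligned)
27..32  -- padding (5B)
32..40  offset  (8B, 8-aligned)
40..44  blocks  (4B, 4-aligned)
44..48  -- padding (4B)
48..56  signature  (8B, 8-aligned)
56..57  version  (1B, 1-aligned)
57..60  -- padding (3B)
60..64  attrs  (4B, 4-aligned)

3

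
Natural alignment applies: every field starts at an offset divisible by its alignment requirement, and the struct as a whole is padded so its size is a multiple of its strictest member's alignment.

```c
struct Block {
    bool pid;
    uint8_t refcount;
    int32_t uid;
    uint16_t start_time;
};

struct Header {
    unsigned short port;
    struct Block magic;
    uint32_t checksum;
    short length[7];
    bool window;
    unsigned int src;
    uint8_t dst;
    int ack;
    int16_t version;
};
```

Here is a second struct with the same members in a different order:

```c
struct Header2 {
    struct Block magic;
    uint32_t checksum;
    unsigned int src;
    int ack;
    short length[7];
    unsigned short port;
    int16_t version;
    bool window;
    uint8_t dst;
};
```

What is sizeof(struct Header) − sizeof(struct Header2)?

8

Block: 0..1  pid  (1B, 1-aligned); 1..2  refcount  (1B, 1-aligned); 2..4  -- padding (2B); 4..8  uid  (4B, 4-aligned); 8..10  start_time  (2B, 2-aligned); 10..12  -- tail padding (2B); sizeof = 12, alignof = 4
0..2  port  (2B, 2-aligned)
2..4  -- padding (2B)
4..16  magic  (12B, 4-aligned)
16..20  checksum  (4B, 4-aligned)
20..34  length  (14B, 2-aligned)
34..35  window  (1B, 1-aligned)
35..36  -- padding (1B)
36..40  src  (4B, 4-aligned)
40..41  dst  (1B, 1-aligned)
41..44  -- padding (3B)
44..48  ack  (4B, 4-aligned)
48..50  version  (2B, 2-aligned)
50..52  -- tail padding (2B)
sizeof = 52, alignof = 4
— Header2 —
0..12  magic  (12B, 4-aligned)
12..16  checksum  (4B, 4-aligned)
16..20  src  (4B, 4-aligned)
20..24  ack  (4B, 4-aligned)
24..38  length  (14B, 2-aligned)
38..40  port  (2B, 2-aligned)
40..42  version  (2B, 2-aligned)
42..43  window  (1B, 1-aligned)
43..44  dst  (1B, 1-aligned)
sizeof = 44, alignof = 4
52 − 44 = 8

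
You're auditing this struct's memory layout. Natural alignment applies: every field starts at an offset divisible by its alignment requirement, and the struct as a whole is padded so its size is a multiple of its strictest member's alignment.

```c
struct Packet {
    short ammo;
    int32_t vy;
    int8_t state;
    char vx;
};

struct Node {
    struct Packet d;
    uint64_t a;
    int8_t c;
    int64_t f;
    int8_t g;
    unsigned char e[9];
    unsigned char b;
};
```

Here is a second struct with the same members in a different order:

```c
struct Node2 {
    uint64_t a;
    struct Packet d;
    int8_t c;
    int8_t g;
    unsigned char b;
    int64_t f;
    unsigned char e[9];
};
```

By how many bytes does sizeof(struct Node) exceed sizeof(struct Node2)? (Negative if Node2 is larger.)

8

Packet: @0: ammo [2B, align 2] → 2; +2 pad (align 4); @4: vy [4B, align 4] → 8; @8: state [1B, align 1] → 9; @9: vx [1B, align 1] → 10; +2 tail pad (align 4); size 12, align 4
@0: d [12B, align 4] → 12
+4 pad (align 8)
@16: a [8B, align 8] → 24
@24: c [1B, align 1] → 25
+7 pad (align 8)
@32: f [8B, align 8] → 40
@40: g [1B, align 1] → 41
@41: e [9B, align 1] → 50
@50: b [1B, align 1] → 51
+5 tail pad (align 8)
size 56, align 8
— Node2 —
@0: a [8B, align 8] → 8
@8: d [12B, align 4] → 20
@20: c [1B, align 1] → 21
@21: g [1B, align 1] → 22
@22: b [1B, align 1] → 23
+1 pad (align 8)
@24: f [8B, align 8] → 32
@32: e [9B, align 1] → 41
+7 tail pad (align 8)
size 48, align 8
56 − 48 = 8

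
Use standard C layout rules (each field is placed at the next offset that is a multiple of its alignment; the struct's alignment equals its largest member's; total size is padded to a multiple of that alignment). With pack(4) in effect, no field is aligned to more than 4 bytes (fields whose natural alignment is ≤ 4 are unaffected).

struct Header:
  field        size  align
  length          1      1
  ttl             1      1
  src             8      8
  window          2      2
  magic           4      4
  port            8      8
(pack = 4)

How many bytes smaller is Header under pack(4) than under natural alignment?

4

natural layout:
  @0: length [1B, align 1] → 1
  @1: ttl [1B, align 1] → 2
  +6 pad (align 8)
  @8: src [8B, align 8] → 16
  @16: window [2B, align 2] → 18
  +2 pad (align 4)
  @20: magic [4B, align 4] → 24
  @24: port [8B, align 8] → 32
  size 32, align 8
packed(4) layout:
  @0: length [1B, align 1] → 1
  @1: ttl [1B, align 1] → 2
  +2 pad (align 4)
  @4: src [8B, align 4] → 12
  @12: window [2B, align 2] → 14
  +2 pad (align 4)
  @16: magic [4B, align 4] → 20
  @20: port [8B, align 4] → 28
  size 28, align 4
32 − 28 = 4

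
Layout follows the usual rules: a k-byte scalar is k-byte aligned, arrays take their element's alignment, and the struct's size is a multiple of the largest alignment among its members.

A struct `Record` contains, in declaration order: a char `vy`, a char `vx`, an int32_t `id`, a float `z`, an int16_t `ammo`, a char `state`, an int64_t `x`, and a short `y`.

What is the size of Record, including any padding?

32

vy at 0 (size 1, align 1) → ends 1
vx at 1 (size 1, align 1) → ends 2
pad 2 to align 4 for id
id at 4 (size 4, align 4) → ends 8
z at 8 (size 4, align 4) → ends 12
ammo at 12 (size 2, align 2) → ends 14
state at 14 (size 1, align 1) → ends 15
pad 1 to align 8 for x
x at 16 (size 8, align 8) → ends 24
y at 24 (size 2, align 2) → ends 26
tail pad 6 to reach multiple of 8
total 32 bytes, alignment 8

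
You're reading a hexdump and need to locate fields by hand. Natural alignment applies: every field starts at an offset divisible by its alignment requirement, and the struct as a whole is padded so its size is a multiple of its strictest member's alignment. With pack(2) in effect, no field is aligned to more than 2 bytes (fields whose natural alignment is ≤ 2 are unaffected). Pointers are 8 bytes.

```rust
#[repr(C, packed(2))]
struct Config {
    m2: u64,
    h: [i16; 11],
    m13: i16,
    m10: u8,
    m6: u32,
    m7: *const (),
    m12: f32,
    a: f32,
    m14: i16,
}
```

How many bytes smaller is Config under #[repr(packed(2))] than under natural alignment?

natural layout:
  m2 at 0 (size 8, align 8) → ends 8
  h at 8 (size 22, align 2) → ends 30
  m13 at 30 (size 2, align 2) → ends 32
  m10 at 32 (size 1, align 1) → ends 33
  pad 3 to align 4 for m6
  m6 at 36 (size 4, align 4) → ends 40
  m7 at 40 (size 8, align 8) → ends 48
  m12 at 48 (size 4, align 4) → ends 52
  a at 52 (size 4, align 4) → ends 56
  m14 at 56 (size 2, align 2) → ends 58
  tail pad 6 to reach multiple of 8
  total 64 bytes, alignment 8
packed(2) layout:
  m2 at 0 (size 8, align 2) → ends 8
  h at 8 (size 22, align 2) → ends 30
  m13 at 30 (size 2, align 2) → ends 32
  m10 at 32 (size 1, align 1) → ends 33
  pad 1 to align 2 for m6
  m6 at 34 (size 4, align 2) → ends 38
  m7 at 38 (size 8, align 2) → ends 46
  m12 at 46 (size 4, align 2) → ends 50
  a at 50 (size 4, align 2) → ends 54
  m14 at 54 (size 2, align 2) → ends 56
  total 56 bytes, alignment 2
64 − 56 = 8

8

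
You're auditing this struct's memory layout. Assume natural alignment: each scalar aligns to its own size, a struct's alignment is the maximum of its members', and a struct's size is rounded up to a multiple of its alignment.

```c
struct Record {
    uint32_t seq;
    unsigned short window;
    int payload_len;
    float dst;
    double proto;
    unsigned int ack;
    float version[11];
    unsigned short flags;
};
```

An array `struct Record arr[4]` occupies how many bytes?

@0: seq [4B, align 4] → 4
@4: window [2B, align 2] → 6
+2 pad (align 4)
@8: payload_len [4B, align 4] → 12
@12: dst [4B, align 4] → 16
@16: proto [8B, align 8] → 24
@24: ack [4B, align 4] → 28
@28: version [44B, align 4] → 72
@72: flags [2B, align 2] → 74
+6 tail pad (align 8)
size 80, align 8
array of 4: 4 × 80 = 320

320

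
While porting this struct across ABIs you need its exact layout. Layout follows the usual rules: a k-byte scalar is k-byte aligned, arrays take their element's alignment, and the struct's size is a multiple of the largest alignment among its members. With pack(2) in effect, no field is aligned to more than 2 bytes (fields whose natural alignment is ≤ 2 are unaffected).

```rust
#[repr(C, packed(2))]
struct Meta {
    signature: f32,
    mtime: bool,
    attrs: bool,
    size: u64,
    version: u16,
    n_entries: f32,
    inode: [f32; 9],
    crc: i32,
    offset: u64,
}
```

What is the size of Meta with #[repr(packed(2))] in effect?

@0: signature [4B, align 2] → 4
@4: mtime [1B, align 1] → 5
@5: attrs [1B, align 1] → 6
@6: size [8B, align 2] → 14
@14: version [2B, align 2] → 16
@16: n_entries [4B, align 2] → 20
@20: inode [36B, align 2] → 56
@56: crc [4B, align 2] → 60
@60: offset [8B, align 2] → 68
size 68, align 2

68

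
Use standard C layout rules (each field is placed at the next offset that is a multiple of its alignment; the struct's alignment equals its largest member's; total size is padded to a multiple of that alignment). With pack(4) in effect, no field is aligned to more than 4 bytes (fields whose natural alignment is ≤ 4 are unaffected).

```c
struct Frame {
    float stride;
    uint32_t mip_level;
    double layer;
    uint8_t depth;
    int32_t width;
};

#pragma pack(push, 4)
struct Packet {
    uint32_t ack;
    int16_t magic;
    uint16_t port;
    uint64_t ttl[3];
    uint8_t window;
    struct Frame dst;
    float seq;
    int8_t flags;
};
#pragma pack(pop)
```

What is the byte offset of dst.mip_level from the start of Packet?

40

Frame: 0..4  stride  (4B, 4-aligned); 4..8  mip_level  (4B, 4-aligned); 8..16  layer  (8B, 8-aligned); 16..17  depth  (1B, 1-aligned); 17..20  -- padding (3B); 20..24  width  (4B, 4-aligned); sizeof = 24, alignof = 8
0..4  ack  (4B, 4-aligned)
4..6  magic  (2B, 2-aligned)
6..8  port  (2B, 2-aligned)
8..32  ttl  (24B, 4-aligned)
32..33  window  (1B, 1-aligned)
33..36  -- padding (3B)
36..60  dst  (24B, 4-aligned)
within Frame: mip_level at 4
36 + 4 = 40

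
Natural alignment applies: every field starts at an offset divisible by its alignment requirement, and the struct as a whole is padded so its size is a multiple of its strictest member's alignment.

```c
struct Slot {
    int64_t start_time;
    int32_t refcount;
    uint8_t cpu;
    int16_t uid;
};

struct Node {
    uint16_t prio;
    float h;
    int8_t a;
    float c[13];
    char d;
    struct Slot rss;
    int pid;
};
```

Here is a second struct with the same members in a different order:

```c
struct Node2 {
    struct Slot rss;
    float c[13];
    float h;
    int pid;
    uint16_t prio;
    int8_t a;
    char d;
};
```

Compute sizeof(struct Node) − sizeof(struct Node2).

Slot: 0..8  start_time  (8B, 8-aligned); 8..12  refcount  (4B, 4-aligned); 12..13  cpu  (1B, 1-aligned); 13..14  -- padding (1B); 14..16  uid  (2B, 2-aligned); sizeof = 16, alignof = 8
0..2  prio  (2B, 2-aligned)
2..4  -- padding (2B)
4..8  h  (4B, 4-aligned)
8..9  a  (1B, 1-aligned)
9..12  -- padding (3B)
12..64  c  (52B, 4-aligned)
64..65  d  (1B, 1-aligned)
65..72  -- padding (7B)
72..88  rss  (16B, 8-aligned)
88..92  pid  (4B, 4-aligned)
92..96  -- tail padding (4B)
sizeof = 96, alignof = 8
— Node2 —
0..16  rss  (16B, 8-aligned)
16..68  c  (52B, 4-aligned)
68..72  h  (4B, 4-aligned)
72..76  pid  (4B, 4-aligned)
76..78  prio  (2B, 2-aligned)
78..79  a  (1B, 1-aligned)
79..80  d  (1B, 1-aligned)
sizeof = 80, alignof = 8
96 − 80 = 16

16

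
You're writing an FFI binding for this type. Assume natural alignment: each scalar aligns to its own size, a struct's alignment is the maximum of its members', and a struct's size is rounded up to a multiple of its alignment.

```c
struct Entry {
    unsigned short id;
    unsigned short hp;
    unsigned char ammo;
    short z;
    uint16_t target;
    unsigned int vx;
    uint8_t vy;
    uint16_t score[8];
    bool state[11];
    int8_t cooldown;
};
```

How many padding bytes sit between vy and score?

1

0..2  id  (2B, 2-aligned)
2..4  hp  (2B, 2-aligned)
4..5  ammo  (1B, 1-aligned)
5..6  -- padding (1B)
6..8  z  (2B, 2-aligned)
8..10  target  (2B, 2-aligned)
10..12  -- padding (2B)
12..16  vx  (4B, 4-aligned)
16..17  vy  (1B, 1-aligned)
17..18  -- padding (1B)
18..34  score  (16B, 2-aligned)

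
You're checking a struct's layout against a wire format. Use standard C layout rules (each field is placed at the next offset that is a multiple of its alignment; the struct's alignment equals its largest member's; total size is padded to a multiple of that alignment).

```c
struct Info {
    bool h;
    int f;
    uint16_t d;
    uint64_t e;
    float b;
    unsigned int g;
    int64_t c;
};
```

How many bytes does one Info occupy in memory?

40

0..1  h  (1B, 1-aligned)
1..4  -- padding (3B)
4..8  f  (4B, 4-aligned)
8..10  d  (2B, 2-aligned)
10..16  -- padding (6B)
16..24  e  (8B, 8-aligned)
24..28  b  (4B, 4-aligned)
28..32  g  (4B, 4-aligned)
32..40  c  (8B, 8-aligned)
sizeof = 40, alignof = 8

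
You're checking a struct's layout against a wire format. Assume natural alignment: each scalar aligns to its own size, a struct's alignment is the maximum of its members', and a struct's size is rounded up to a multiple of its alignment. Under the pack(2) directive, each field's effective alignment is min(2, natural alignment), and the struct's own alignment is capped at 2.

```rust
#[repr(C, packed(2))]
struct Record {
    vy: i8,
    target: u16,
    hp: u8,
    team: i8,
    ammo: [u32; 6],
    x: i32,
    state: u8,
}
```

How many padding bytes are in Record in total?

2

0..1  vy  (1B, 1-aligned)
1..2  -- padding (1B)
2..4  target  (2B, 2-aligned)
4..5  hp  (1B, 1-aligned)
5..6  team  (1B, 1-aligned)
6..30  ammo  (24B, 2-aligned)
30..34  x  (4B, 2-aligned)
34..35  state  (1B, 1-aligned)
35..36  -- tail padding (1B)
sizeof = 36, alignof = 2
data bytes 34, size 36 → padding 2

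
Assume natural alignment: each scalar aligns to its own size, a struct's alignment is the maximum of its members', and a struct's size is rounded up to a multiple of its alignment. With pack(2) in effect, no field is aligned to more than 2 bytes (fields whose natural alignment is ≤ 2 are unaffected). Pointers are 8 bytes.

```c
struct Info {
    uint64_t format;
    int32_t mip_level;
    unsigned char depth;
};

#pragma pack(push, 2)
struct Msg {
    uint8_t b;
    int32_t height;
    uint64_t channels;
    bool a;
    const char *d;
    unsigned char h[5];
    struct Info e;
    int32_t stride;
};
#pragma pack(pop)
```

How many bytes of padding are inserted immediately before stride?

0

Info: @0: format [8B, align 8] → 8; @8: mip_level [4B, align 4] → 12; @12: depth [1B, align 1] → 13; +3 tail pad (align 8); size 16, align 8
@0: b [1B, align 1] → 1
+1 pad (align 2)
@2: height [4B, align 2] → 6
@6: channels [8B, align 2] → 14
@14: a [1B, align 1] → 15
+1 pad (align 2)
@16: d [8B, align 2] → 24
@24: h [5B, align 1] → 29
+1 pad (align 2)
@30: e [16B, align 2] → 46
@46: stride [4B, align 2] → 50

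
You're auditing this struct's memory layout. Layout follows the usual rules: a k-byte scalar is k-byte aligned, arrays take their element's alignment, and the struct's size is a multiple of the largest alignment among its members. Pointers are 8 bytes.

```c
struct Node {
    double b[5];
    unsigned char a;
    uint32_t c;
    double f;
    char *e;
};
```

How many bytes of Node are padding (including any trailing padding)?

3

0..40  b  (40B, 8-aligned)
40..41  a  (1B, 1-aligned)
41..44  -- padding (3B)
44..48  c  (4B, 4-aligned)
48..56  f  (8B, 8-aligned)
56..64  e  (8B, 8-aligned)
sizeof = 64, alignof = 8
data bytes 61, size 64 → padding 3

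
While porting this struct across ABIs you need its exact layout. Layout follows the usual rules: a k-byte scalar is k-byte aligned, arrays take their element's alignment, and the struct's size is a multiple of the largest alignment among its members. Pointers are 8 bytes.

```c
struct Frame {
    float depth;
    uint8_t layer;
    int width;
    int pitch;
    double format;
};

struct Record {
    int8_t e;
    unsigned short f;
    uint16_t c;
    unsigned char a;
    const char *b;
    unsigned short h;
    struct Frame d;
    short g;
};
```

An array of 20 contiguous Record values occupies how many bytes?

1120

Frame: @0: depth [4B, align 4] → 4; @4: layer [1B, align 1] → 5; +3 pad (align 4); @8: width [4B, align 4] → 12; @12: pitch [4B, align 4] → 16; @16: format [8B, align 8] → 24; size 24, align 8
@0: e [1B, align 1] → 1
+1 pad (align 2)
@2: f [2B, align 2] → 4
@4: c [2B, align 2] → 6
@6: a [1B, align 1] → 7
+1 pad (align 8)
@8: b [8B, align 8] → 16
@16: h [2B, align 2] → 18
+6 pad (align 8)
@24: d [24B, align 8] → 48
@48: g [2B, align 2] → 50
+6 tail pad (align 8)
size 56, align 8
array of 20: 20 × 56 = 1120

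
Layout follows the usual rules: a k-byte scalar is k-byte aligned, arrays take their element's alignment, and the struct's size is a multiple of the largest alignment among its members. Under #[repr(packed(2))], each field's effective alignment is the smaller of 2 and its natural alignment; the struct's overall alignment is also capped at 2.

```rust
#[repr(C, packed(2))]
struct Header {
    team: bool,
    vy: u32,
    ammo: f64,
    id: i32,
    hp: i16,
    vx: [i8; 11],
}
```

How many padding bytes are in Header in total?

0..1  team  (1B, 1-aligned)
1..2  -- padding (1B)
2..6  vy  (4B, 2-aligned)
6..14  ammo  (8B, 2-aligned)
14..18  id  (4B, 2-aligned)
18..20  hp  (2B, 2-aligned)
20..31  vx  (11B, 1-aligned)
31..32  -- tail padding (1B)
sizeof = 32, alignof = 2
data bytes 30, size 32 → padding 2

2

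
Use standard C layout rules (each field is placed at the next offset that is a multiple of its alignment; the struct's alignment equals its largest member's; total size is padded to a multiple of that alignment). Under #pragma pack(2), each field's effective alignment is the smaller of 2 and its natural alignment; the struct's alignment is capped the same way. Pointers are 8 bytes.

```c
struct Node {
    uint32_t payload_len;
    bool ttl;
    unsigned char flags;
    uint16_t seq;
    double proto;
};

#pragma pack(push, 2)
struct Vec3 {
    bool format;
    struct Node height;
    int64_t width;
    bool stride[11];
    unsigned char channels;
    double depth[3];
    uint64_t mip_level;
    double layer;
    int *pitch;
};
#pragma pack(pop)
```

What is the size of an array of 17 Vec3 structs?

1462

Node: payload_len at 0 (size 4, align 4) → ends 4; ttl at 4 (size 1, align 1) → ends 5; flags at 5 (size 1, align 1) → ends 6; seq at 6 (size 2, align 2) → ends 8; proto at 8 (size 8, align 8) → ends 16; total 16 bytes, alignment 8
format at 0 (size 1, align 1) → ends 1
pad 1 to align 2 for height
height at 2 (size 16, align 2) → ends 18
width at 18 (size 8, align 2) → ends 26
stride at 26 (size 11, align 1) → ends 37
channels at 37 (size 1, align 1) → ends 38
depth at 38 (size 24, align 2) → ends 62
mip_level at 62 (size 8, align 2) → ends 70
layer at 70 (size 8, align 2) → ends 78
pitch at 78 (size 8, align 2) → ends 86
total 86 bytes, alignment 2
array of 17: 17 × 86 = 1462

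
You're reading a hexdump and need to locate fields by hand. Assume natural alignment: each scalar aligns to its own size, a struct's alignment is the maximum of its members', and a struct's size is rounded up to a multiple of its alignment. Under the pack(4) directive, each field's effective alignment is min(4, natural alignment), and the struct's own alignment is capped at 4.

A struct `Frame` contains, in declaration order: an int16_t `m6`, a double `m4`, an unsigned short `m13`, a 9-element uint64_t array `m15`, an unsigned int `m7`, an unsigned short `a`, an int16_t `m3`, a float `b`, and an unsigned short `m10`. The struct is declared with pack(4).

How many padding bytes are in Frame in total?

6

m6 at 0 (size 2, align 2) → ends 2
pad 2 to align 4 for m4
m4 at 4 (size 8, align 4) → ends 12
m13 at 12 (size 2, align 2) → ends 14
pad 2 to align 4 for m15
m15 at 16 (size 72, align 4) → ends 88
m7 at 88 (size 4, align 4) → ends 92
a at 92 (size 2, align 2) → ends 94
m3 at 94 (size 2, align 2) → ends 96
b at 96 (size 4, align 4) → ends 100
m10 at 100 (size 2, align 2) → ends 102
tail pad 2 to reach multiple of 4
total 104 bytes, alignment 4
data bytes 98, size 104 → padding 6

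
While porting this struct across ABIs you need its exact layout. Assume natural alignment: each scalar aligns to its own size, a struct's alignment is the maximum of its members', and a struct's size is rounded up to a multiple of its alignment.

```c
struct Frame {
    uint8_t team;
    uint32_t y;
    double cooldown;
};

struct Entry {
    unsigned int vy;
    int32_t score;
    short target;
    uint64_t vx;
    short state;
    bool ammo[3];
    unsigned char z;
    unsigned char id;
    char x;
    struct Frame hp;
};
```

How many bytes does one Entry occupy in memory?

Frame: 0..1  team  (1B, 1-aligned); 1..4  -- padding (3B); 4..8  y  (4B, 4-aligned); 8..16  cooldown  (8B, 8-aligned); sizeof = 16, alignof = 8
0..4  vy  (4B, 4-aligned)
4..8  score  (4B, 4-aligned)
8..10  target  (2B, 2-aligned)
10..16  -- padding (6B)
16..24  vx  (8B, 8-aligned)
24..26  state  (2B, 2-aligned)
26..29  ammo  (3B, 1-aligned)
29..30  z  (1B, 1-aligned)
30..31  id  (1B, 1-aligned)
31..32  x  (1B, 1-aligned)
32..48  hp  (16B, 8-aligned)
sizeof = 48, alignof = 8

48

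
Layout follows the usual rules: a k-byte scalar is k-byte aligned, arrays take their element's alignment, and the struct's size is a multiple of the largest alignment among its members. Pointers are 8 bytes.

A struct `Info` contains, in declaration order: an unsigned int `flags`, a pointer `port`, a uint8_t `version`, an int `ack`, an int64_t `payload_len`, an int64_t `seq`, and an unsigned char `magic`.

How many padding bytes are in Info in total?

14

flags at 0 (size 4, align 4) → ends 4
pad 4 to align 8 for port
port at 8 (size 8, align 8) → ends 16
version at 16 (size 1, align 1) → ends 17
pad 3 to align 4 for ack
ack at 20 (size 4, align 4) → ends 24
payload_len at 24 (size 8, align 8) → ends 32
seq at 32 (size 8, align 8) → ends 40
magic at 40 (size 1, align 1) → ends 41
tail pad 7 to reach multiple of 8
total 48 bytes, alignment 8
data bytes 34, size 48 → padding 14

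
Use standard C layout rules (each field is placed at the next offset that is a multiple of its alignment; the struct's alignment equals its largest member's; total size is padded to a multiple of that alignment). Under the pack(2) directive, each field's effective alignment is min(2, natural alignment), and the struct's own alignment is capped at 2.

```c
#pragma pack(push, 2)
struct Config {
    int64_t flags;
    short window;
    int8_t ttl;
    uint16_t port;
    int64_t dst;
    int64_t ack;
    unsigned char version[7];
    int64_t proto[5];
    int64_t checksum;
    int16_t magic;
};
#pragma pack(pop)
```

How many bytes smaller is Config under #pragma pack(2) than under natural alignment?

natural layout:
  0..8  flags  (8B, 8-aligned)
  8..10  window  (2B, 2-aligned)
  10..11  ttl  (1B, 1-aligned)
  11..12  -- padding (1B)
  12..14  port  (2B, 2-aligned)
  14..16  -- padding (2B)
  16..24  dst  (8B, 8-aligned)
  24..32  ack  (8B, 8-aligned)
  32..39  version  (7B, 1-aligned)
  39..40  -- padding (1B)
  40..80  proto  (40B, 8-aligned)
  80..88  checksum  (8B, 8-aligned)
  88..90  magic  (2B, 2-aligned)
  90..96  -- tail padding (6B)
  sizeof = 96, alignof = 8
packed(2) layout:
  0..8  flags  (8B, 2-aligned)
  8..10  window  (2B, 2-aligned)
  10..11  ttl  (1B, 1-aligned)
  11..12  -- padding (1B)
  12..14  port  (2B, 2-aligned)
  14..22  dst  (8B, 2-aligned)
  22..30  ack  (8B, 2-aligned)
  30..37  version  (7B, 1-aligned)
  37..38  -- padding (1B)
  38..78  proto  (40B, 2-aligned)
  78..86  checksum  (8B, 2-aligned)
  86..88  magic  (2B, 2-aligned)
  sizeof = 88, alignof = 2
96 − 88 = 8

8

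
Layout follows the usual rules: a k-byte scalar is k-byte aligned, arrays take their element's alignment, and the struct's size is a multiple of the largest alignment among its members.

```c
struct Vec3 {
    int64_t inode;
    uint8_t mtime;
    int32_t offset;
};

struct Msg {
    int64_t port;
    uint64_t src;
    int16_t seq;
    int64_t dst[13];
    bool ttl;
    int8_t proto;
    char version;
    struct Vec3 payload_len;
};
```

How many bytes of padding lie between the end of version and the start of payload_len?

5

Vec3: 0..8  inode  (8B, 8-aligned); 8..9  mtime  (1B, 1-aligned); 9..12  -- padding (3B); 12..16  offset  (4B, 4-aligned); sizeof = 16, alignof = 8
0..8  port  (8B, 8-aligned)
8..16  src  (8B, 8-aligned)
16..18  seq  (2B, 2-aligned)
18..24  -- padding (6B)
24..128  dst  (104B, 8-aligned)
128..129  ttl  (1B, 1-aligned)
129..130  proto  (1B, 1-aligned)
130..131  version  (1B, 1-aligned)
131..136  -- padding (5B)
136..152  payload_len  (16B, 8-aligned)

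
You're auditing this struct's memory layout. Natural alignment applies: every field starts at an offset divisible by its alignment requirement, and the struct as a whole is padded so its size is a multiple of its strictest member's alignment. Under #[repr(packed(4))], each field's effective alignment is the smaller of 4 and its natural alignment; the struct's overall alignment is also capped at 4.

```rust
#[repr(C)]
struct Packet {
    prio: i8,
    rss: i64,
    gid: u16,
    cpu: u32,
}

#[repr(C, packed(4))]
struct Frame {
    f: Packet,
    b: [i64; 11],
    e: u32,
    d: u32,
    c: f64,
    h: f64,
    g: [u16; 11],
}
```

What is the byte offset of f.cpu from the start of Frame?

Packet: 0..1  prio  (1B, 1-aligned); 1..8  -- padding (7B); 8..16  rss  (8B, 8-aligned); 16..18  gid  (2B, 2-aligned); 18..20  -- padding (2B); 20..24  cpu  (4B, 4-aligned); sizeof = 24, alignof = 8
0..24  f  (24B, 4-aligned)
within Packet: cpu at 20
0 + 20 = 20

20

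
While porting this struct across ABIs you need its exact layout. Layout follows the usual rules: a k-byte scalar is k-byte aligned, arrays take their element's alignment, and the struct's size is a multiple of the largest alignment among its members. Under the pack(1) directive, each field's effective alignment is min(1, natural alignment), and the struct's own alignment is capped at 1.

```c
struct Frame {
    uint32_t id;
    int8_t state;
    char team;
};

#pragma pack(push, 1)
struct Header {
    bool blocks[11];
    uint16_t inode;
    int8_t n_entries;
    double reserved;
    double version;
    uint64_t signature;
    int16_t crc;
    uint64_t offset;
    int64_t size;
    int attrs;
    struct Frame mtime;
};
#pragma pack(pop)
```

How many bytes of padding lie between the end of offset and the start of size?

0

Frame: @0: id [4B, align 4] → 4; @4: state [1B, align 1] → 5; @5: team [1B, align 1] → 6; +2 tail pad (align 4); size 8, align 4
@0: blocks [11B, align 1] → 11
@11: inode [2B, align 1] → 13
@13: n_entries [1B, align 1] → 14
@14: reserved [8B, align 1] → 22
@22: version [8B, align 1] → 30
@30: signature [8B, align 1] → 38
@38: crc [2B, align 1] → 40
@40: offset [8B, align 1] → 48
@48: size [8B, align 1] → 56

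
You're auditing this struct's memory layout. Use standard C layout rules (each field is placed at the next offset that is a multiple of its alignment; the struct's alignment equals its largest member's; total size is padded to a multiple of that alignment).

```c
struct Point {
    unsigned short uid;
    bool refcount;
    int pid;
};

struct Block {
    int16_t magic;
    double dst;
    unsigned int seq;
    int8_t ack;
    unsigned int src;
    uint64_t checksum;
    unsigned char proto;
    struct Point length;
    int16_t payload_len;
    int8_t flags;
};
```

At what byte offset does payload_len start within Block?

52

Point: 0..2  uid  (2B, 2-aligned); 2..3  refcount  (1B, 1-aligned); 3..4  -- padding (1B); 4..8  pid  (4B, 4-aligned); sizeof = 8, alignof = 4
0..2  magic  (2B, 2-aligned)
2..8  -- padding (6B)
8..16  dst  (8B, 8-aligned)
16..20  seq  (4B, 4-aligned)
20..21  ack  (1B, 1-aligned)
21..24  -- padding (3B)
24..28  src  (4B, 4-aligned)
28..32  -- padding (4B)
32..40  checksum  (8B, 8-aligned)
40..41  proto  (1B, 1-aligned)
41..44  -- padding (3B)
44..52  length  (8B, 4-aligned)
52..54  payload_len  (2B, 2-aligned)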